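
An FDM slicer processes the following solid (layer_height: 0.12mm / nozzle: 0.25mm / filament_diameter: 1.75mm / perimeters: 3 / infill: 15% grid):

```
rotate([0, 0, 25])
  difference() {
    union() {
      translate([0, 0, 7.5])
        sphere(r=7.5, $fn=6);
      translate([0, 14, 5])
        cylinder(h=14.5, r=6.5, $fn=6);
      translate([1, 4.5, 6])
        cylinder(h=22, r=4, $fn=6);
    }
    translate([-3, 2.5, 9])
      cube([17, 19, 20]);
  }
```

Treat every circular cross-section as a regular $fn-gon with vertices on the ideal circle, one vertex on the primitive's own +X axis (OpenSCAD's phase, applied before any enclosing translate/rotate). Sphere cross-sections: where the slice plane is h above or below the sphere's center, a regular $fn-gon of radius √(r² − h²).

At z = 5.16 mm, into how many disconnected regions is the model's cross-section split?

At z = 5.16 mm: the r=7.5 sphere contributes a regular 6-gon of circumradius √(7.5²−2.34²) = 7.126; the r=6.5 cylinder at (0, 14) gives a regular 6-gon of circumradius 6.5 (constant along its height); the cylinder at (1, 4.5) is absent (z outside [6, 28]); Combining (union): the 2 present regions are separate (no shared area or edge), so areas and boundary lengths simply add and each stays a separate island — 2 connected regions; the cube at (-3, 2.5) is absent (z outside [9, 29]); After the difference (first − rest): none of the subtracted shapes is present at this height, so that combined region is unchanged — 2 connected regions; (rotated 25° about Z; rotation is an isometry so areas/perimeters/island counts are preserved). The result has 2 disconnected regions.

2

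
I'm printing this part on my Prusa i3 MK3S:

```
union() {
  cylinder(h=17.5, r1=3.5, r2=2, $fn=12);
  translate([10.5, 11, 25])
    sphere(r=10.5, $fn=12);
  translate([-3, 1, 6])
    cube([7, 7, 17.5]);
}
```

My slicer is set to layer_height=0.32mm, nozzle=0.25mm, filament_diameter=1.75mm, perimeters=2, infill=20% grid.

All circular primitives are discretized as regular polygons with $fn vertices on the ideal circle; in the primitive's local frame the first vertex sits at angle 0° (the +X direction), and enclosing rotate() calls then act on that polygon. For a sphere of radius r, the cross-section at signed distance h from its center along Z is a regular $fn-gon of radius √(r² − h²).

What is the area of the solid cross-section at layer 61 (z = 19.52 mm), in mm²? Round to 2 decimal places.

At z = 19.52 mm: the cone is not intersected at this z (z outside [0, 17.5]); the r=10.5 sphere at (10.5, 11) contributes a regular 12-gon of circumradius √(10.5²−5.48²) = 8.957 (area = (12/2)·8.957²·sin(360°/12) = 240.66 mm²); the 7×7 cube at (-3, 1) contributes its full rectangle (area 49.00 mm²); Taking the union: the regions partially overlap — summed areas 289.66 mm² minus the doubly-counted overlap 2.94 mm² gives 286.72 mm² — area = 286.72 mm². Overall, the cross-section is a single solid region. Net area = 286.72 mm².

286.72 mm²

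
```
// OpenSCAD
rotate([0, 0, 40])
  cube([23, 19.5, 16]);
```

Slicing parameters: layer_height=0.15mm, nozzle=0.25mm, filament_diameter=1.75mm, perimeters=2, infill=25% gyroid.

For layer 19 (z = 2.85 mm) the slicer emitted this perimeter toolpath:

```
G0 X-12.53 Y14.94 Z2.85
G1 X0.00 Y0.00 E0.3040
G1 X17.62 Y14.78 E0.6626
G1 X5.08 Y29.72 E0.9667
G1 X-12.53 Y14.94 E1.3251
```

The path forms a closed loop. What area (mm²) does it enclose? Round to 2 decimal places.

Apply the shoelace formula to the sequence of (X, Y) vertices; enclosed area = 448.44 mm².

448.44 mm²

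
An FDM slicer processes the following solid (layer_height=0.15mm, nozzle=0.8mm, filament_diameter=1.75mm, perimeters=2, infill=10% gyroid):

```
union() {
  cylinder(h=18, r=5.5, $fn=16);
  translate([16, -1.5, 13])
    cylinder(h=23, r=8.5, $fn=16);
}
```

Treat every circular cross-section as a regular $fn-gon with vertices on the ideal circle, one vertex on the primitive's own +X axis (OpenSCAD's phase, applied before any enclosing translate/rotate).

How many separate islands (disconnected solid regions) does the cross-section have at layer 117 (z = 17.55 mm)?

2

At z = 17.55 mm: the r=5.5 cylinder gives a regular 16-gon of circumradius 5.5 (constant along its height); the r=8.5 cylinder at (16, -1.5) contributes a regular 16-gon of circumradius 8.5; Merging all regions: the 2 present regions are separate (no shared area or edge), so areas and boundary lengths simply add and each stays a separate island — 2 connected regions. Overall, the cross-section has 2 separate islands. Island count = 2.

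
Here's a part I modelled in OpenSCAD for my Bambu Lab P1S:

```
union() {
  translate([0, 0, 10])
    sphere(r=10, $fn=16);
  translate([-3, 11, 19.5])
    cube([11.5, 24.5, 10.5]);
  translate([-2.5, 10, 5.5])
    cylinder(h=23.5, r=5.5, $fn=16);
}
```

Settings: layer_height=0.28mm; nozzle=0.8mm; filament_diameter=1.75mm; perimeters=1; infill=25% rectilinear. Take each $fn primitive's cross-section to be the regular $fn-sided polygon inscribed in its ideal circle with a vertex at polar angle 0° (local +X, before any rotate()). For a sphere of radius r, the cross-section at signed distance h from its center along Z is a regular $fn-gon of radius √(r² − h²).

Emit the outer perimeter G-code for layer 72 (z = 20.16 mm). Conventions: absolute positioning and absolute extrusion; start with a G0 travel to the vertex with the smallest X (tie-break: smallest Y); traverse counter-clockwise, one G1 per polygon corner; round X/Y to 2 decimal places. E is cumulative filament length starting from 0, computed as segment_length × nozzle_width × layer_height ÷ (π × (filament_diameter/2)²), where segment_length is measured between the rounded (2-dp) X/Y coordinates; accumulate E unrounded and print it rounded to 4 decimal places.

G0 X-8.00 Y10.00 Z20.16
G1 X-7.58 Y7.90 E0.1994
G1 X-6.39 Y6.11 E0.3996
G1 X-4.60 Y4.92 E0.5998
G1 X-2.50 Y4.50 E0.7992
G1 X-0.40 Y4.92 E0.9987
G1 X1.39 Y6.11 E1.1989
G1 X2.58 Y7.90 E1.3990
G1 X3.00 Y10.00 E1.5985
G1 X2.80 Y11.00 E1.6934
G1 X8.50 Y11.00 E2.2243
G1 X8.50 Y35.50 E4.5059
G1 X-3.00 Y35.50 E5.5769
G1 X-3.00 Y15.40 E7.4488
G1 X-4.60 Y15.08 E7.6007
G1 X-6.39 Y13.89 E7.8009
G1 X-7.58 Y12.10 E8.0011
G1 X-8.00 Y10.00 E8.2005

At z = 20.16 mm: the sphere is absent (|z−center|=10.160 > r=10); the cube at (-3, 11) (footprint 11.5×24.5) is included at this height; the cylinder at (-2.5, 10): section is a regular 16-gon, circumradius r=5.5; Merging all regions: the regions partially overlap (shared area 19.98 mm²), so overlapping operands fuse into one piece — 1 connected region. The outline is a single polygon with 17 vertices. Extrusion per mm of travel: 0.8 × 0.28 / (π × 0.875²) = 0.093128. Accumulating E over each segment gives final E = 8.2005.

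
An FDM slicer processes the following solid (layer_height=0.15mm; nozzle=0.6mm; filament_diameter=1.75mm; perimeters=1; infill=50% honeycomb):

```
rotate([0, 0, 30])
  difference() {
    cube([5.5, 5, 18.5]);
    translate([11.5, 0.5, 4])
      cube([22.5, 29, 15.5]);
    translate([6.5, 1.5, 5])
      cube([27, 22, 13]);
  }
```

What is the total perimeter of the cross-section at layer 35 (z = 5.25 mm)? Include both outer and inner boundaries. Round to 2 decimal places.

At z = 5.25 mm: the 5.5×5 cube contributes its full rectangle (perimeter 21.00 mm); the cube at (11.5, 0.5) is present — its section is the full 22.5×29 rectangle (perimeter 103.00 mm); the cube at (6.5, 1.5) is present — its section is the full 27×22 rectangle (perimeter 98.00 mm); After the difference (first − rest): starting from the 5.5×5 cube, the 22.5×29 cube at (11.5, 0.5) misses the remaining region (no effect); the 27×22 cube at (6.5, 1.5) misses the remaining region (no effect) — boundary = 21.00 mm; (rotated 30° about Z; rotation is an isometry so areas/perimeters/island counts are preserved). Overall, the cross-section is a single solid region. Total boundary length (outer) = 21.00 mm.

21.00 mm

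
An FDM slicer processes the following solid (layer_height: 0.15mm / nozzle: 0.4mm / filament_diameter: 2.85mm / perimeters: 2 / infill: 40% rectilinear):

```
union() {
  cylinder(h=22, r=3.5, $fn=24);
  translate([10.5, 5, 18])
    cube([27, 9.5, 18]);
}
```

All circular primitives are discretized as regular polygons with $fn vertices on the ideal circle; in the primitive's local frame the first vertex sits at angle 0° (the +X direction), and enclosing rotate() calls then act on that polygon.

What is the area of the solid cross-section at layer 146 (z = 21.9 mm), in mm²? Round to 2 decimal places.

At z = 21.9 mm: the r=3.5 cylinder gives a regular 24-gon of circumradius 3.5 (constant along its height) (area = (24/2)·3.500²·sin(360°/24) = 38.05 mm²); the cube at (10.5, 5) is present — its section is the full 27×9.5 rectangle (area 256.50 mm²); Merging all regions: the 2 present regions are separate (no shared area or edge), so areas and boundary lengths simply add and each stays a separate island — area = 294.55 mm². Overall, the cross-section has 2 separate islands. Net area = 294.55 mm².

294.55 mm²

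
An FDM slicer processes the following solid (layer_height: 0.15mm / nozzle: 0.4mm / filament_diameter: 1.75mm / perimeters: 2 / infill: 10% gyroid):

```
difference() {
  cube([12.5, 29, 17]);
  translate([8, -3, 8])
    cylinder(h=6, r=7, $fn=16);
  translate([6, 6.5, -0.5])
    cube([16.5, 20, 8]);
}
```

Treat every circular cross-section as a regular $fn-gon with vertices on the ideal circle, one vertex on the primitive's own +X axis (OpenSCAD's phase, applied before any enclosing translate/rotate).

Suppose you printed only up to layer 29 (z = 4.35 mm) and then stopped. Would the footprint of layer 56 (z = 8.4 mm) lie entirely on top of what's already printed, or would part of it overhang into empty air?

Compare the two slices. At z = 4.35: the 12.5×29 cube contributes its full rectangle (area 362.50 mm²); the cylinder at (8, -3) is absent (z outside [8, 14]); the cube at (6, 6.5) is present — its section is the full 16.5×20 rectangle (area 330.00 mm²); After the difference (first − rest): starting from the 12.5×29 cube (362.50 mm²), the 16.5×20 cube at (6, 6.5) partially overlaps it — only the 130.00 mm² overlap (of its 330.00 mm²) is removed, clipping the outline — area = 232.50 mm². At z = 8.4: the 12.5×29 cube contributes its full rectangle (area 362.50 mm²); the r=7 cylinder at (8, -3) gives a regular 16-gon of circumradius 7 (constant along its height) (area = (16/2)·7.000²·sin(360°/16) = 150.01 mm²); the cube at (6, 6.5) is not intersected at this z (z outside [-0.5, 7.5]); Subtracting the remaining from the first: starting from the 12.5×29 cube (362.50 mm²), the r=7 cylinder at (8, -3) partially overlaps it — only the 32.63 mm² overlap (of its 150.01 mm²) is removed, clipping the outline — area = 329.87 mm². Checking containment: at z = 8.4 the cross-section extends beyond the z = 4.35 cross-section by about 130.00 mm².

part overhangs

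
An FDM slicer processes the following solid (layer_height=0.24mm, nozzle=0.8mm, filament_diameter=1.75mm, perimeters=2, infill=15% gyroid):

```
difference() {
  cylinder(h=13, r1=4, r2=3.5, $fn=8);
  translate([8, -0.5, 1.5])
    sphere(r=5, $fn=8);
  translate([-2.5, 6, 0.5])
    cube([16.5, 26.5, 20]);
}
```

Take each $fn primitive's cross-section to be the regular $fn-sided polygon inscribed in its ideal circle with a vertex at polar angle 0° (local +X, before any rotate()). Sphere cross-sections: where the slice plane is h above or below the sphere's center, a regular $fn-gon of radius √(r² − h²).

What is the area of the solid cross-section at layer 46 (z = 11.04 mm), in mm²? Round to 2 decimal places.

36.16 mm²

At z = 11.04 mm: the cone contributes a regular 8-gon of circumradius 3.575 (interpolated between r1=4 and r2=3.5 at t=0.849) (area = (8/2)·3.575²·sin(360°/8) = 36.16 mm²); the sphere at (8, -0.5) does not reach this height (|z−center|=9.540 > r=5); the 16.5×26.5 cube at (-2.5, 6) contributes its full rectangle (area 437.25 mm²); After the difference (first − rest): starting from the cone (36.16 mm²), the 16.5×26.5 cube at (-2.5, 6) misses the remaining region (no effect) — area = 36.16 mm². Overall, the cross-section is a single solid region. Net area = 36.16 mm².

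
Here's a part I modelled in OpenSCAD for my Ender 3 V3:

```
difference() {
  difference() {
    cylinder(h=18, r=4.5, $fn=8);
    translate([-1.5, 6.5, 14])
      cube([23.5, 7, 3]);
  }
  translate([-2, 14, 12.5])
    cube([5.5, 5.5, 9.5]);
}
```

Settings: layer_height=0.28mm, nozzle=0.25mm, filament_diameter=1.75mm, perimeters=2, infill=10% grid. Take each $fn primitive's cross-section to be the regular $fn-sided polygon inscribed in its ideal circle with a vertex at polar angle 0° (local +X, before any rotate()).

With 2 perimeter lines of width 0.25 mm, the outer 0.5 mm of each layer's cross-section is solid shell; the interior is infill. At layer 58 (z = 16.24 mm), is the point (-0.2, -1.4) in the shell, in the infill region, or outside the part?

infill

At z = 16.24 mm: the r=4.5 cylinder gives a regular 8-gon of circumradius 4.5 (constant along its height); the cube at (-1.5, 6.5) (footprint 23.5×7) is included at this height; After the difference (first − rest): starting from the r=4.5 cylinder, the 23.5×7 cube at (-1.5, 6.5) misses the remaining region (no effect) — 1 connected region; the 5.5×5.5 cube at (-2, 14) contributes its full rectangle; After the difference (first − rest): starting from the result so far, the 5.5×5.5 cube at (-2, 14) misses the remaining region (no effect) — 1 connected region. Overall, the cross-section is a single solid region. The nearest boundary edge runs (-0.00, -4.50)→(-3.18, -3.18); distance from the point to it = 2.79 mm. The point is inside the cross-section and 2.79 mm from the nearest boundary — more than the 0.5 mm shell width (2 × 0.25), so it's in the infill interior.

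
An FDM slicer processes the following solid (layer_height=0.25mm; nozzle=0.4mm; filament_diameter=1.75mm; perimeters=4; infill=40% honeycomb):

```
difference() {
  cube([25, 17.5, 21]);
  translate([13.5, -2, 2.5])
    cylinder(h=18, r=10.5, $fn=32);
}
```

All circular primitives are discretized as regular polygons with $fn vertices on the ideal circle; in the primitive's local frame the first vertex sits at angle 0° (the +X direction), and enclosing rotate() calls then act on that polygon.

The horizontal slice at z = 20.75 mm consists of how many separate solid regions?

At z = 20.75 mm: the 25×17.5 cube contributes its full rectangle; the cylinder at (13.5, -2) is absent (z outside [2.5, 20.5]); Subtracting the remaining from the first: none of the subtracted shapes is present at this height, so the 25×17.5 cube is unchanged — 1 connected region. The result has 1 disconnected region.

1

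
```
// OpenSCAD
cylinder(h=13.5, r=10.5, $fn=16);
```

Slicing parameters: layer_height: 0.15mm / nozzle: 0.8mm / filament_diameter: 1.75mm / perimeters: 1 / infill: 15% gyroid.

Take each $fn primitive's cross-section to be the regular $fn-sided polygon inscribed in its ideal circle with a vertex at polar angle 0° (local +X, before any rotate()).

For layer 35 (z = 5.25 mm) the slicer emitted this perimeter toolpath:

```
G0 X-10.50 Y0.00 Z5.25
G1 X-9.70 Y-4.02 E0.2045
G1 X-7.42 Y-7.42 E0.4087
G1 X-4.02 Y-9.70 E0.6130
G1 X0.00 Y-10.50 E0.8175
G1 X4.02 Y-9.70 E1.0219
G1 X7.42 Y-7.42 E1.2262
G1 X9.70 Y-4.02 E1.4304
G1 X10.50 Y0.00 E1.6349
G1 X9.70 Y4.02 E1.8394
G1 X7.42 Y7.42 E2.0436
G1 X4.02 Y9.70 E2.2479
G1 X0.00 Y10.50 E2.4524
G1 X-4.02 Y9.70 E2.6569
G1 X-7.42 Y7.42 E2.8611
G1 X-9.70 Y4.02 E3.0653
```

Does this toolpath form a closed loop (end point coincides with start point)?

no

Start point (G0): (-10.50, 0.00). End point (last G1): the path does not return to the start — open.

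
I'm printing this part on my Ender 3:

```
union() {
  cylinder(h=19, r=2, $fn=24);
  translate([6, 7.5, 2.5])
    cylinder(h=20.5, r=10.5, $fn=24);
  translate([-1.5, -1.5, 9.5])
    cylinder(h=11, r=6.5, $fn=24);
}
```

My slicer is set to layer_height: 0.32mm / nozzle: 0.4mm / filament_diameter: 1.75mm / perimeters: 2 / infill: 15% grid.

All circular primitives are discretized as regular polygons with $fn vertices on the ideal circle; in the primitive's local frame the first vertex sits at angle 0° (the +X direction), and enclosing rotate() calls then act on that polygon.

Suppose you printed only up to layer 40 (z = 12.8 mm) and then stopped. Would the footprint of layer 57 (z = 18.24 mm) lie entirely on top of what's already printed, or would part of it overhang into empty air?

Compare the two slices. At z = 12.8: the cylinder: section is a regular 24-gon, circumradius r=2 (area = (24/2)·2.000²·sin(360°/24) = 12.42 mm²); the r=10.5 cylinder at (6, 7.5) gives a regular 24-gon of circumradius 10.5 (constant along its height) (area = (24/2)·10.500²·sin(360°/24) = 342.42 mm²); the r=6.5 cylinder at (-1.5, -1.5) contributes a regular 24-gon of circumradius 6.5 (area = (24/2)·6.500²·sin(360°/24) = 131.22 mm²); Combining (union): the regions partially overlap — summed areas 486.06 mm² minus the doubly-counted overlap 54.12 mm² gives 431.94 mm² — area = 431.94 mm². At z = 18.24: the cylinder: section is a regular 24-gon, circumradius r=2 (area = (24/2)·2.000²·sin(360°/24) = 12.42 mm²); the r=10.5 cylinder at (6, 7.5) gives a regular 24-gon of circumradius 10.5 (constant along its height) (area = (24/2)·10.500²·sin(360°/24) = 342.42 mm²); the r=6.5 cylinder at (-1.5, -1.5) gives a regular 24-gon of circumradius 6.5 (constant along its height) (area = (24/2)·6.500²·sin(360°/24) = 131.22 mm²); Taking the union: the regions partially overlap — summed areas 486.06 mm² minus the doubly-counted overlap 54.12 mm² gives 431.94 mm² — area = 431.94 mm². Checking containment: the cross-section at z = 18.24 is a subset of the cross-section at z = 12.8.

entirely on top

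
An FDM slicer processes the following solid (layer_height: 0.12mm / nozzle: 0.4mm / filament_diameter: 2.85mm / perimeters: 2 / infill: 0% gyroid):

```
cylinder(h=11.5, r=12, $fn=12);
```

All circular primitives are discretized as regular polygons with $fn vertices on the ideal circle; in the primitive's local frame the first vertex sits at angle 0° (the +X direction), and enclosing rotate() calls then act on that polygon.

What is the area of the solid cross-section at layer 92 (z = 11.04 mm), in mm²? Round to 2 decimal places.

432.00 mm²

At z = 11.04 mm: the r=12 cylinder gives a regular 12-gon of circumradius 12 (constant along its height) (area = (12/2)·12.000²·sin(360°/12) = 432.00 mm²). Overall, the cross-section is a single solid region. Net area = 432.00 mm².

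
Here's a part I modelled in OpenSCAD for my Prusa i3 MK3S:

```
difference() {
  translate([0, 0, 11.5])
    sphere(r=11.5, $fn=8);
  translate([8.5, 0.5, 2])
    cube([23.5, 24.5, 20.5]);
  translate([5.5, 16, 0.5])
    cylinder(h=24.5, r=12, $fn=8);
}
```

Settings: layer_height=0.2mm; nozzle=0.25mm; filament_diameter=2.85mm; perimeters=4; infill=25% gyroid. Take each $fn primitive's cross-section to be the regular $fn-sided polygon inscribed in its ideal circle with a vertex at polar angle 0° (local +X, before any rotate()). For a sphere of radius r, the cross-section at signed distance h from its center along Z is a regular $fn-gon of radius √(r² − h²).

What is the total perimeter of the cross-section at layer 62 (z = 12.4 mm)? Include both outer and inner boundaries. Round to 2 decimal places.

At z = 12.4 mm: the r=11.5 sphere contributes a regular 8-gon of circumradius √(11.5²−0.9²) = 11.465 (perimeter = 2·8·11.465·sin(180°/8) = 70.20 mm); the 23.5×24.5 cube at (8.5, 0.5) contributes its full rectangle (perimeter 96.00 mm); the r=12 cylinder at (5.5, 16) contributes a regular 8-gon of circumradius 12 (perimeter = 2·8·12.000·sin(180°/8) = 73.48 mm); Subtracting the remaining from the first: starting from the r=11.5 sphere, the 23.5×24.5 cube at (8.5, 0.5) partially overlaps it — only the 9.18 mm² overlap (of its 575.75 mm²) is removed, clipping the outline; the r=12 cylinder at (5.5, 16) partially overlaps it — only the 53.30 mm² overlap (of its 407.29 mm²) is removed, clipping the outline — boundary = 71.36 mm. Overall, the cross-section is a single solid region. Total boundary length (outer) = 71.36 mm.

71.36 mm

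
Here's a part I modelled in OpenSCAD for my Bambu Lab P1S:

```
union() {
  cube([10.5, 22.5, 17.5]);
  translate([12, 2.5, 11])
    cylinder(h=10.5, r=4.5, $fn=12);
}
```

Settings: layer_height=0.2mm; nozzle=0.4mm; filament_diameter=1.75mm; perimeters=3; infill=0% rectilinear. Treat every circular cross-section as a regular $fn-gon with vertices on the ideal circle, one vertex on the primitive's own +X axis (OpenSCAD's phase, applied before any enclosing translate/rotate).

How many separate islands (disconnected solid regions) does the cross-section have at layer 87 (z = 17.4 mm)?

1

At z = 17.4 mm: the cube is present — its section is the full 10.5×22.5 rectangle; the r=4.5 cylinder at (12, 2.5) gives a regular 12-gon of circumradius 4.5 (constant along its height); Merging all regions: the regions partially overlap (shared area 15.38 mm²), so overlapping operands fuse into one piece — 1 connected region. Overall, the cross-section is a single solid region. Island count = 1.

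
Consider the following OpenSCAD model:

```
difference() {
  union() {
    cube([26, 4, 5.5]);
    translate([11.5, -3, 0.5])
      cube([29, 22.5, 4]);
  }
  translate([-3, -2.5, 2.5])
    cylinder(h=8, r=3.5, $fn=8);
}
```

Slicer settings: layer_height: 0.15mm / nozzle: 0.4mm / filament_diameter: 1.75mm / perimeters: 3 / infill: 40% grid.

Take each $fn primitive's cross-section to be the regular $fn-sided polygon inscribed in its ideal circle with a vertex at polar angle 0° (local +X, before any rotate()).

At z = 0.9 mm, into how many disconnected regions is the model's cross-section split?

At z = 0.9 mm: the cube (footprint 26×4) is included at this height; the 29×22.5 cube at (11.5, -3) contributes its full rectangle; Taking the union: the regions partially overlap (shared area 58.00 mm²), so overlapping operands fuse into one piece — 1 connected region; the cylinder at (-3, -2.5) is not intersected at this z (z outside [2.5, 10.5]); Taking the first minus the rest: none of the subtracted shapes is present at this height, so that combined region is unchanged — 1 connected region. The result has 1 disconnected region.

1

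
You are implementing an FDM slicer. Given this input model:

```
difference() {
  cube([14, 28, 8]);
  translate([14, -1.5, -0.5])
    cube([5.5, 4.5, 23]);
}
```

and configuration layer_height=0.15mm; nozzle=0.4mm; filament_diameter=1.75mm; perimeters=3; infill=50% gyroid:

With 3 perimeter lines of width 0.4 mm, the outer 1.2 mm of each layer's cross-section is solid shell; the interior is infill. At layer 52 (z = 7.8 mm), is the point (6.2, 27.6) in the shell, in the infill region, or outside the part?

At z = 7.8 mm: the 14×28 cube contributes its full rectangle; the cube at (14, -1.5) (footprint 5.5×4.5) is included at this height; Subtracting the remaining from the first: starting from the 14×28 cube, the 5.5×4.5 cube at (14, -1.5) misses the remaining region (no effect) — 1 connected region. Overall, the cross-section is a single solid region. The nearest boundary edge runs (0.00, 28.00)→(14.00, 28.00); distance from the point to it = 0.40 mm. The point is inside the cross-section, 0.40 mm from the nearest boundary — within the 1.2 mm shell band (3 × 0.4).

shell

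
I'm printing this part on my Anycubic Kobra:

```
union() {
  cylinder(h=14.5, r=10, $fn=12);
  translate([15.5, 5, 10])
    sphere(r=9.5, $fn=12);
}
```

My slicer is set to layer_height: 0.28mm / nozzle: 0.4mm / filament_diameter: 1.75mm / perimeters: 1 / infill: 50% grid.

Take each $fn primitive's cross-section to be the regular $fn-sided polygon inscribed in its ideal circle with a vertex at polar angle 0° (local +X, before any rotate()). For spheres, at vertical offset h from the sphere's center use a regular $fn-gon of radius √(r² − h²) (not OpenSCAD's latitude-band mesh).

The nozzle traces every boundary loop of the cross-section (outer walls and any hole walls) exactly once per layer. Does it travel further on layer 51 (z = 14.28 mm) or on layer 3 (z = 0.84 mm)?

layer 51 (z = 14.28 mm)

Layer 51 (z = 14.28): the r=10 cylinder gives a regular 12-gon of circumradius 10 (constant along its height) (perimeter = 2·12·10.000·sin(180°/12) = 62.12 mm); the r=9.5 sphere at (15.5, 5) slices to a regular 12-gon of circumradius 8.481 (√(r²−h²) with h=4.28 from center) (perimeter = 2·12·8.481·sin(180°/12) = 52.68 mm); Merging all regions: the regions partially overlap (shared area 9.52 mm²), so the edge portions inside another operand are dropped and the merged outline is re-measured after clipping — boundary = 98.89 mm. So its perimeter = 98.89 mm. Layer 3 (z = 0.84): the r=10 cylinder gives a regular 12-gon of circumradius 10 (constant along its height) (perimeter = 2·12·10.000·sin(180°/12) = 62.12 mm); the r=9.5 sphere at (15.5, 5) slices to a regular 12-gon of circumradius 2.519 (√(r²−h²) with h=9.16 from center) (perimeter = 2·12·2.519·sin(180°/12) = 15.65 mm); Merging all regions: the 2 present regions are separate (no shared area or edge), so areas and boundary lengths simply add and each stays a separate island — boundary = 77.76 mm. So its perimeter = 77.76 mm. Layer 51 is larger (98.89 vs 77.76 mm).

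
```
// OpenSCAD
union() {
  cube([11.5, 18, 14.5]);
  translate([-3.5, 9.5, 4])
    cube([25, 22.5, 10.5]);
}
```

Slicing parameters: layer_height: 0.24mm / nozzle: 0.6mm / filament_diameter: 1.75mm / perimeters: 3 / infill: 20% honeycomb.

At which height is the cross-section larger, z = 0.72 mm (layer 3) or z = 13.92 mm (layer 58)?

layer 58 (z = 13.92 mm)

Layer 3 (z = 0.72): the 11.5×18 cube contributes its full rectangle (area 207.00 mm²); the cube at (-3.5, 9.5) is not intersected at this z (z outside [4, 14.5]); Merging all regions: only the 11.5×18 cube is present, so the union is just that shape — area = 207.00 mm². So its area = 207.00 mm². Layer 58 (z = 13.92): the cube is present — its section is the full 11.5×18 rectangle (area 207.00 mm²); the cube at (-3.5, 9.5) is present — its section is the full 25×22.5 rectangle (area 562.50 mm²); Combining (union): the regions partially overlap — summed areas 769.50 mm² minus the doubly-counted overlap 97.75 mm² gives 671.75 mm² — area = 671.75 mm². So its area = 671.75 mm². Layer 58 is larger (671.75 vs 207.00 mm²).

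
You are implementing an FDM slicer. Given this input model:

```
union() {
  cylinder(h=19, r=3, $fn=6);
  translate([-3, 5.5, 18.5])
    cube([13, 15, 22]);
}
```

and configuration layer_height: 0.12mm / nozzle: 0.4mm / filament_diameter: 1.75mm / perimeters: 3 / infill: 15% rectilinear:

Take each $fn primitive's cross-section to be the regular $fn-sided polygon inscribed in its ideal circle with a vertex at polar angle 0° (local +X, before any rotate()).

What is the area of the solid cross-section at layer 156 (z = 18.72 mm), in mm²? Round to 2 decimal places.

At z = 18.72 mm: the r=3 cylinder contributes a regular 6-gon of circumradius 3 (area = (6/2)·3.000²·sin(360°/6) = 23.38 mm²); the cube at (-3, 5.5) (footprint 13×15) is included at this height (area 195.00 mm²); Merging all regions: the 2 present regions are separate (no shared area or edge), so areas and boundary lengths simply add and each stays a separate island — area = 218.38 mm². Overall, the cross-section has 2 separate islands. Net area = 218.38 mm².

218.38 mm²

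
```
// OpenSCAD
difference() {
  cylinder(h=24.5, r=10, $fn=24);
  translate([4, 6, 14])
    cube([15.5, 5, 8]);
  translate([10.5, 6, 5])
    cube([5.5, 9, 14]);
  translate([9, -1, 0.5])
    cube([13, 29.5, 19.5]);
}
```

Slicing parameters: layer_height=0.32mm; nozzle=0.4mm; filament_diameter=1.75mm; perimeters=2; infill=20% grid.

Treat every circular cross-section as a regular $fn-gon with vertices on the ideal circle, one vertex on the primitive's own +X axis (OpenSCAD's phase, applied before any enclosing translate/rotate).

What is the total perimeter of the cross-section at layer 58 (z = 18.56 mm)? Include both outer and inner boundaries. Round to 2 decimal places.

65.28 mm

At z = 18.56 mm: the cylinder: section is a regular 24-gon, circumradius r=10 (perimeter = 2·24·10.000·sin(180°/24) = 62.65 mm); the cube at (4, 6) is present — its section is the full 15.5×5 rectangle (perimeter 41.00 mm); the cube at (10.5, 6) (footprint 5.5×9) is included at this height (perimeter 29.00 mm); the cube at (9, -1) is present — its section is the full 13×29.5 rectangle (perimeter 85.00 mm); Subtracting the remaining from the first: starting from the r=10 cylinder, the 15.5×5 cube at (4, 6) partially overlaps it — only the 7.17 mm² overlap (of its 77.50 mm²) is removed, clipping the outline; the 5.5×9 cube at (10.5, 6) misses the remaining region (no effect); the 13×29.5 cube at (9, -1) partially overlaps it — only the 3.61 mm² overlap (of its 383.50 mm²) is removed, clipping the outline — boundary = 65.28 mm. Overall, the cross-section is a single solid region. Total boundary length (outer) = 65.28 mm.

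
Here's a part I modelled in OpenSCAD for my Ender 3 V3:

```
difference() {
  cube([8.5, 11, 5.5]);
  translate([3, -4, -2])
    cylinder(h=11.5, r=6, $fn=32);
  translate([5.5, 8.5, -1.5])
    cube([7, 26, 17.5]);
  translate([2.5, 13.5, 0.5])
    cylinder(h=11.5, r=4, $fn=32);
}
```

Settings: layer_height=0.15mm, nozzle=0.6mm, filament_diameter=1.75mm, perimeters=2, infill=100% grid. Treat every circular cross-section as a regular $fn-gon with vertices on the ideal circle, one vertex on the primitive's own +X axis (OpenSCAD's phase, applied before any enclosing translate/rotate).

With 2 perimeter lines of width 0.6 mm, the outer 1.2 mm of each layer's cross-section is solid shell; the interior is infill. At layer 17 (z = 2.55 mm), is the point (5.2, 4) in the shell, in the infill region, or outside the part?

infill

At z = 2.55 mm: the cube is present — its section is the full 8.5×11 rectangle; the cylinder at (3, -4): section is a regular 32-gon, circumradius r=6; the cube at (5.5, 8.5) is present — its section is the full 7×26 rectangle; the r=4 cylinder at (2.5, 13.5) contributes a regular 32-gon of circumradius 4; Taking the first minus the rest: starting from the 8.5×11 cube, the r=6 cylinder at (3, -4) partially overlaps it — only the 11.26 mm² overlap (of its 112.37 mm²) is removed, clipping the outline; the 7×26 cube at (5.5, 8.5) partially overlaps it — only the 7.50 mm² overlap (of its 182.00 mm²) is removed, clipping the outline; the r=4 cylinder at (2.5, 13.5) partially overlaps it — only the 6.23 mm² overlap (of its 49.94 mm²) is removed, clipping the outline — 1 connected region. Overall, the cross-section is a single solid region. The nearest boundary edge runs (5.30, 1.54)→(4.17, 1.88); distance from the point to it = 2.32 mm. The point is inside the cross-section and 2.32 mm from the nearest boundary — more than the 1.2 mm shell width (2 × 0.6), so it's in the infill interior.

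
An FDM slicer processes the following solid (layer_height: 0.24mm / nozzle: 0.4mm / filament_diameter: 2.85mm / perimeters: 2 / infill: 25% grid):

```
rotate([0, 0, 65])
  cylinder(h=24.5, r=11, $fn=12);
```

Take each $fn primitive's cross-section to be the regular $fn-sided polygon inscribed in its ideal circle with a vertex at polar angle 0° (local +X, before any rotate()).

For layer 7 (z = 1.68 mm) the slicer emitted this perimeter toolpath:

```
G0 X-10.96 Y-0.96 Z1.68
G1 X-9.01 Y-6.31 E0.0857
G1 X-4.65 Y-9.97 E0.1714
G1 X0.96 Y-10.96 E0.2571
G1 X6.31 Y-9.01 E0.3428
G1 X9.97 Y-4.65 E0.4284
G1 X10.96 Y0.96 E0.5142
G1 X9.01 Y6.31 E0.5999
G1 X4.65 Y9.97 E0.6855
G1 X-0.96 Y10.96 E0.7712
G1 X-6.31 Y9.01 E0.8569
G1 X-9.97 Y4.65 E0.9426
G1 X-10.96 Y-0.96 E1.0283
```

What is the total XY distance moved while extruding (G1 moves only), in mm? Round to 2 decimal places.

68.33 mm

Sum the Euclidean lengths of each G1 segment: total = 68.33 mm.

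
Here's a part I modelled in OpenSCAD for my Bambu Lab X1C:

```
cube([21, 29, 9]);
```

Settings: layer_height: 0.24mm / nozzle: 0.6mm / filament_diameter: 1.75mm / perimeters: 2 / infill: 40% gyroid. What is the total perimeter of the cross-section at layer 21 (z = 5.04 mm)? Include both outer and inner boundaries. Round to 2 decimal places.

100.00 mm

At z = 5.04 mm: the cube is present — its section is the full 21×29 rectangle (perimeter 100.00 mm). Overall, the cross-section is a single solid region. Total boundary length (outer) = 100.00 mm.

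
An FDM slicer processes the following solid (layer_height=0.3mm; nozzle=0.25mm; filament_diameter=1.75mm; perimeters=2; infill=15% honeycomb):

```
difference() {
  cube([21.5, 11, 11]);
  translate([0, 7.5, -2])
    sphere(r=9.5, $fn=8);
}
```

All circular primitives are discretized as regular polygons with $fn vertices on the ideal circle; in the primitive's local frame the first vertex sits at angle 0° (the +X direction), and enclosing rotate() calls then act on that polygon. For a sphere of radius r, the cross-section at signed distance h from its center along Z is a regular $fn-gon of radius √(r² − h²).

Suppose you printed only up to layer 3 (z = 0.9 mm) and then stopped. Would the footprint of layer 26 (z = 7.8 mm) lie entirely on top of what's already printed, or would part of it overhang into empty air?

part overhangs

Compare the two slices. At z = 0.9: the cube is present — its section is the full 21.5×11 rectangle (area 236.50 mm²); the r=9.5 sphere at (0, 7.5) contributes a regular 8-gon of circumradius √(9.5²−2.9²) = 9.047 (area = (8/2)·9.047²·sin(360°/8) = 231.48 mm²); Taking the first minus the rest: starting from the 21.5×11 cube (236.50 mm²), the r=9.5 sphere at (0, 7.5) partially overlaps it — only the 84.11 mm² overlap (of its 231.48 mm²) is removed, clipping the outline — area = 152.39 mm². At z = 7.8: the cube (footprint 21.5×11) is included at this height (area 236.50 mm²); the sphere at (0, 7.5) is not intersected at this z (|z−center|=9.800 > r=9.5); After the difference (first − rest): none of the subtracted shapes is present at this height, so the 21.5×11 cube is unchanged — area = 236.50 mm². Checking containment: at z = 7.8 the cross-section extends beyond the z = 0.9 cross-section by about 84.11 mm².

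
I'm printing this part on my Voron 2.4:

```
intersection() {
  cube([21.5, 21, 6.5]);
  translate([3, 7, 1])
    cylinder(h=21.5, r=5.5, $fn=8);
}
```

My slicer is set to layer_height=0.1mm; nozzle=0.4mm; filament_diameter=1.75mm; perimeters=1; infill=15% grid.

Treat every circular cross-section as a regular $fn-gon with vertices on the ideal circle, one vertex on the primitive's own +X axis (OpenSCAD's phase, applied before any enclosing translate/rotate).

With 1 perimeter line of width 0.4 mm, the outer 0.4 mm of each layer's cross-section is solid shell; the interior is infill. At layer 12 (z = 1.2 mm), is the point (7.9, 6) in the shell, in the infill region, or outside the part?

shell

At z = 1.2 mm: the 21.5×21 cube contributes its full rectangle; the r=5.5 cylinder at (3, 7) gives a regular 8-gon of circumradius 5.5 (constant along its height); After intersecting: the r=5.5 cylinder at (3, 7) partially overlaps the 21.5×21 cube; clipping to the common part keeps 72.05 mm² — 1 connected region. Overall, the cross-section is a single solid region. The nearest boundary edge runs (8.50, 7.00)→(6.89, 3.11); distance from the point to it = 0.17 mm. The point is inside the cross-section, 0.17 mm from the nearest boundary — within the 0.4 mm shell band (1 × 0.4).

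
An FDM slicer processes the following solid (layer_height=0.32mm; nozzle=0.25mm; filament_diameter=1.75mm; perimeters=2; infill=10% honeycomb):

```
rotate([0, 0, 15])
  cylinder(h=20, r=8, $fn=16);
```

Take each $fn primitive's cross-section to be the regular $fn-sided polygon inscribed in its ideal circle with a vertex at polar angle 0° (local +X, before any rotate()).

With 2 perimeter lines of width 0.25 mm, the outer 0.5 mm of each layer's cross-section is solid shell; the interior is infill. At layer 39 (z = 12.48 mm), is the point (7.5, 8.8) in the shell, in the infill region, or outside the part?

outside

At z = 12.48 mm: the cylinder: section is a regular 16-gon, circumradius r=8; (whole slice rotated 15° about Z — lengths, areas and connectivity unchanged). Overall, the cross-section is a single solid region. Undo the 15° rotation: the query point maps to (9.522, 6.559) in the un-rotated model frame. The nearest boundary edge runs (7.39, 3.06)→(5.66, 5.66); distance from the point to it = 3.72 mm. The point is not inside any of the regions above, so it lies outside the cross-section (3.72 mm from the nearest boundary).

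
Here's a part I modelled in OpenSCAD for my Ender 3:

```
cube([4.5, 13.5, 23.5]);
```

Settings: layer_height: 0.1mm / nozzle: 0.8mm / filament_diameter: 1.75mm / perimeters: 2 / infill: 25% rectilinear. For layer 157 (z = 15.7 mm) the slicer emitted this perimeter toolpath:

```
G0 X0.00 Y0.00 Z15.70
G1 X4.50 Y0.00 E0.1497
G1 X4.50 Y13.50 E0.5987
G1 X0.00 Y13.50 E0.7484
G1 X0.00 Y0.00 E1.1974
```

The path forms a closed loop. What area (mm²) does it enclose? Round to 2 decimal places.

60.75 mm²

Apply the shoelace formula to the sequence of (X, Y) vertices; enclosed area = 60.75 mm².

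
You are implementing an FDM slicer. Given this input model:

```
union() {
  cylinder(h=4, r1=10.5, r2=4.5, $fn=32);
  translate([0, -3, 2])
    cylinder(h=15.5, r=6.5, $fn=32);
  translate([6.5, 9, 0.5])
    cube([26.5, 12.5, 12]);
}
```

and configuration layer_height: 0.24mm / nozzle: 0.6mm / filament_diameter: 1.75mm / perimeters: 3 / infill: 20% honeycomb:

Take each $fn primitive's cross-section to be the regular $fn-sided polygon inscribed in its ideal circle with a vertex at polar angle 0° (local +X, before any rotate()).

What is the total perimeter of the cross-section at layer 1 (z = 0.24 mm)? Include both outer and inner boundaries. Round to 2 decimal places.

At z = 0.24 mm: the cone: at t=0.060 of its height the radius interpolates to r₁+(r₂−r₁)t = 10.140, giving a regular 32-gon of that circumradius (perimeter = 2·32·10.140·sin(180°/32) = 63.61 mm); the cylinder at (0, -3) does not reach this height (z outside [2, 17.5]); the cube at (6.5, 9) does not reach this height (z outside [0.5, 12.5]); Taking the union: only the cone is present, so the union is just that shape — boundary = 63.61 mm. Overall, the cross-section is a single solid region. Total boundary length (outer) = 63.61 mm.

63.61 mm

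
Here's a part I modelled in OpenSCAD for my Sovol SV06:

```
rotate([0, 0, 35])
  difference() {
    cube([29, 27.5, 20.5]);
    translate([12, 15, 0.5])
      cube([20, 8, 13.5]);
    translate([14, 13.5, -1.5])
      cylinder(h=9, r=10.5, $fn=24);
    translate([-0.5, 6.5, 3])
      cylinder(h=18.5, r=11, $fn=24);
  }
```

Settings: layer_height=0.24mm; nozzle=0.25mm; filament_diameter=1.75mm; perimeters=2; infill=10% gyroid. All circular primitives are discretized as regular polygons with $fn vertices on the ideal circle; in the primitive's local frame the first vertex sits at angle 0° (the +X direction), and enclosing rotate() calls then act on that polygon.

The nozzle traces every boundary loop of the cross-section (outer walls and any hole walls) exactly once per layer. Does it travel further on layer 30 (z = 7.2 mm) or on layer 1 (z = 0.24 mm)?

Layer 30 (z = 7.2): the 29×27.5 cube contributes its full rectangle (perimeter 113.00 mm); the cube at (12, 15) is present — its section is the full 20×8 rectangle (perimeter 56.00 mm); the r=10.5 cylinder at (14, 13.5) gives a regular 24-gon of circumradius 10.5 (constant along its height) (perimeter = 2·24·10.500·sin(180°/24) = 65.79 mm); the cylinder at (-0.5, 6.5): section is a regular 24-gon, circumradius r=11 (perimeter = 2·24·11.000·sin(180°/24) = 68.92 mm); Subtracting the remaining from the first: starting from the 29×27.5 cube, the 20×8 cube at (12, 15) partially overlaps it — only the 136.00 mm² overlap (of its 160.00 mm²) is removed, clipping the outline; the r=10.5 cylinder at (14, 13.5) partially overlaps it — only the 259.14 mm² overlap (of its 342.42 mm²) is removed, clipping the outline; the r=11 cylinder at (-0.5, 6.5) partially overlaps it — only the 101.06 mm² overlap (of its 375.81 mm²) is removed, clipping the outline — boundary = 142.95 mm; (rotated 35° about Z; rotation is an isometry so areas/perimeters/island counts are preserved). So its perimeter = 142.95 mm. Layer 1 (z = 0.24): the cube is present — its section is the full 29×27.5 rectangle (perimeter 113.00 mm); the cube at (12, 15) is not intersected at this z (z outside [0.5, 14]); the r=10.5 cylinder at (14, 13.5) gives a regular 24-gon of circumradius 10.5 (constant along its height) (perimeter = 2·24·10.500·sin(180°/24) = 65.79 mm); the cylinder at (-0.5, 6.5) does not reach this height (z outside [3, 21.5]); Taking the first minus the rest: starting from the 29×27.5 cube, the r=10.5 cylinder at (14, 13.5) lies wholly inside it (removes its full 342.42 mm² and its 65.79 mm outline becomes a hole wall) — boundary (outer + 1 inner loop) = 178.79 mm; (whole slice rotated 35° about Z — lengths, areas and connectivity unchanged). So its perimeter = 178.79 mm. Layer 1 is larger (178.79 vs 142.95 mm).

layer 1 (z = 0.24 mm)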